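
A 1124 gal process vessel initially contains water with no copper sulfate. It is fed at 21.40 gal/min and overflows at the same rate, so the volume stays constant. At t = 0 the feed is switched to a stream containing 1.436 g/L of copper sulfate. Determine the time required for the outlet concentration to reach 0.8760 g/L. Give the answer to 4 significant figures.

49.46 min

Species balance: V dC/dt = Q(C_in − C) ⇒ τ = V/Q = 52.5234 min.
C(t) = C_in + (C₀ − C_in) e^(−t/τ). Set C = 0.8760 and solve for t:
e^(−t/τ) = (C − C_in)/(C₀ − C_in) = (0.8760 − 1.436)/(0 − 1.436) = 0.389972
t = −τ ln(…) = 52.5234 × 0.941680 = 49.4602 min.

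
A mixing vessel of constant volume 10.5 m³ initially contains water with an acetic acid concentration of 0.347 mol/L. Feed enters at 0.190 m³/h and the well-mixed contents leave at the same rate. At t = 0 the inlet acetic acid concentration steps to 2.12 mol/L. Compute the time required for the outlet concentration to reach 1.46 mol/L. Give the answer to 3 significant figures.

54.6 h

Species balance: V dC/dt = Q(C_in − C) ⇒ τ = V/Q = 55.263 h.
C(t) = C_in + (C₀ − C_in) e^(−t/τ). Set C = 1.46 and solve for t:
e^(−t/τ) = (C − C_in)/(C₀ − C_in) = (1.46 − 2.12)/(0.347 − 2.12) = 0.37225
t = −τ ln(…) = 55.263 × 0.98819 = 54.610 h.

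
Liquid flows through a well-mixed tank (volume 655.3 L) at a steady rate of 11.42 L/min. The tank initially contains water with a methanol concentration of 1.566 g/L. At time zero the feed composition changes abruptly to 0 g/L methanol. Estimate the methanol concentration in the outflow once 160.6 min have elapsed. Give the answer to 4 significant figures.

Accumulation = in − out for the solute gives V dC/dt = Q(C_in − C).
So dC/dt = (C_in − C)/τ with τ = V/Q = 655.3/11.42 = 57.3818 min.
C approaches C_in exponentially: C(t) = C_in + (C₀ − C_in) e^(−t/τ).
C(160.6) = 0 + (1.566 − 0)·e^(−160.6/57.3818) = 0 + (1.56600)·0.0608832 = 0.0953431 g/L.

0.09534 g/L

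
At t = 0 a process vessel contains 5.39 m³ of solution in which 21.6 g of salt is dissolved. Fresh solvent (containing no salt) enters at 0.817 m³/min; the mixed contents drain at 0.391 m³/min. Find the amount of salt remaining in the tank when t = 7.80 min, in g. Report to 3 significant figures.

13.9 g

Let m(t) be the amount of salt. Volume: V(t) = V₀ + (Q_in − Q_out) t = 5.39 + 0.42600 t; V(7.80) = 8.7128 m³.
No salt enters, so dm/dt = −Q_out · (m/V).
Separate: dm/m = −Q_out dt/V(t) ⇒ ln(m/m₀) = −(Q_out/(Q_in−Q_out)) ln(V/V₀).
m = m₀ (V₀/V)^(Q_out/(Q_in−Q_out)) = 21.6 × (5.39/8.7128)^(0.91784) = 13.900 g.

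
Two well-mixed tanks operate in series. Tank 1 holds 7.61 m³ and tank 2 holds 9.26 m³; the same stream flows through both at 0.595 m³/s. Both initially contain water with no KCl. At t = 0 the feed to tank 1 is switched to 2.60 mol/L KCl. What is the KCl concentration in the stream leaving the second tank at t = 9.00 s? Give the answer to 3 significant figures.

0.349 mol/L

Time constants: τᵢ = Vᵢ/Q for each well-mixed tank.
τ₁ = 7.61/0.595 = 12.790 s; τ₂ = 9.26/0.595 = 15.563 s.
Tank 1: C₁ = C_in(1 − e^(−t/τ₁)). Tank 2 (τ₁ ≠ τ₂): C₂ = C_in[1 − (τ₁ e^(−t/τ₁) − τ₂ e^(−t/τ₂))/(τ₁ − τ₂)].
At t = 9.00: e^(−t/τ₁) = 0.49476, e^(−t/τ₂) = 0.56085.
C₂ = 2.60·[1 − (12.790·0.49476 − 15.563·0.56085)/(-2.7731)] = 2.60·0.13432 = 0.34922 mol/L.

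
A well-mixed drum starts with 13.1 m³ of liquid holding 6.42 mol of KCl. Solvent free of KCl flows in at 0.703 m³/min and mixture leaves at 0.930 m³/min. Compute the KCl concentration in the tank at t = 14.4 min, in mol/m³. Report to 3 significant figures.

Let m(t) be the amount of KCl. Volume: V(t) = V₀ + (Q_in − Q_out) t = 13.1 − 0.22700 t; V(14.4) = 9.8312 m³.
No KCl enters, so dm/dt = −Q_out · (m/V).
Separate: dm/m = −Q_out dt/V(t) ⇒ ln(m/m₀) = −(Q_out/(Q_in−Q_out)) ln(V/V₀).
m = m₀ (V₀/V)^(Q_out/(Q_in−Q_out)) = 6.42 × (13.1/9.8312)^(-4.0969) = 1.9806 mol.
C = m/V = 1.9806/9.8312 = 0.20146 mol/m³.

0.201 mol/m³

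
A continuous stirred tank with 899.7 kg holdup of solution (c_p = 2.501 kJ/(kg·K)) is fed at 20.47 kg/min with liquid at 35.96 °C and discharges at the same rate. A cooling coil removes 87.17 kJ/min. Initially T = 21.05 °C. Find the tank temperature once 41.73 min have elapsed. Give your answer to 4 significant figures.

Heat balance on the well-mixed liquid: M c_p dT/dt = ṁ c_p (T_in − T) − 87.17.
τ = M/ṁ = 43.9521 min; T_ss = T_in − Q̇/(ṁ c_p) = 35.96 − 87.17/(20.47·2.501) = 34.2573 °C.
Solution: T(t) = T_ss + (T₀ − T_ss) e^(−t/τ).
T(41.73) = 34.2573 + (-13.2073)·e^(−41.73/43.9521) = 34.2573 + (-13.2073)·0.386957 = 29.1467 °C.

29.15 °C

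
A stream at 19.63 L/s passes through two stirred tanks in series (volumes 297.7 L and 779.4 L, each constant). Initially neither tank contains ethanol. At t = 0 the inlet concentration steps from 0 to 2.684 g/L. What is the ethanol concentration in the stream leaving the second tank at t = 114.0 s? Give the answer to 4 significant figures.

2.439 g/L

Time constants: τᵢ = Vᵢ/Q for each well-mixed tank.
τ₁ = 297.7/19.63 = 15.1656 s; τ₂ = 779.4/19.63 = 39.7045 s.
Solving the cascade with C₁(0)=C₂(0)=0 gives C₂(t) = C_in[1 − (τ₁ e^(−t/τ₁) − τ₂ e^(−t/τ₂))/(τ₁ − τ₂)].
At t = 114.0: e^(−t/τ₁) = 0.000543745, e^(−t/τ₂) = 0.0566304.
C₂ = 2.684·[1 − (15.1656·0.000543745 − 39.7045·0.0566304)/(-24.5390)] = 2.684·0.908707 = 2.43897 g/L.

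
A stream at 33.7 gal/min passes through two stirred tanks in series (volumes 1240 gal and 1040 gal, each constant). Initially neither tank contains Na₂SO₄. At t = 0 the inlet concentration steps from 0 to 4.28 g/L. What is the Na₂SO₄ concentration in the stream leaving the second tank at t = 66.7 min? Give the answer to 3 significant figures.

Species balance on tank i: dCᵢ/dt = (Cᵢ₋₁ − Cᵢ)/τᵢ with τᵢ = Vᵢ/Q.
τ₁ = 1240/33.7 = 36.795 min; τ₂ = 1040/33.7 = 30.861 min.
Solving the cascade with C₁(0)=C₂(0)=0 gives C₂(t) = C_in[1 − (τ₁ e^(−t/τ₁) − τ₂ e^(−t/τ₂))/(τ₁ − τ₂)].
At t = 66.7: e^(−t/τ₁) = 0.16321, e^(−t/τ₂) = 0.11517.
C₂ = 4.28·[1 − (36.795·0.16321 − 30.861·0.11517)/(5.9347)] = 4.28·0.58700 = 2.5124 g/L.

2.51 g/L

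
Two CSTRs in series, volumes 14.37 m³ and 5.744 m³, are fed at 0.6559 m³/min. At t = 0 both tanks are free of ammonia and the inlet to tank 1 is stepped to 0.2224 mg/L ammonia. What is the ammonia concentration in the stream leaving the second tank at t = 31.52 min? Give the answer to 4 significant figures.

Species balance on tank i: dCᵢ/dt = (Cᵢ₋₁ − Cᵢ)/τᵢ with τᵢ = Vᵢ/Q.
τ₁ = 14.37/0.6559 = 21.9088 min; τ₂ = 5.744/0.6559 = 8.75743 min.
Solving the cascade with C₁(0)=C₂(0)=0 gives C₂(t) = C_in[1 − (τ₁ e^(−t/τ₁) − τ₂ e^(−t/τ₂))/(τ₁ − τ₂)].
At t = 31.52: e^(−t/τ₁) = 0.237238, e^(−t/τ₂) = 0.0273448.
C₂ = 0.2224·[1 − (21.9088·0.237238 − 8.75743·0.0273448)/(13.1514)] = 0.2224·0.622995 = 0.138554 mg/L.

0.1386 mg/L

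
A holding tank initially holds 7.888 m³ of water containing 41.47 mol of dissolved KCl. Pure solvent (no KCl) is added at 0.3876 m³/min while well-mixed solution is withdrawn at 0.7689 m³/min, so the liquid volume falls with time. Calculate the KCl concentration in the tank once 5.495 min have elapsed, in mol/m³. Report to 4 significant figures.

3.841 mol/m³

Total volume: dV/dt = Q_in − Q_out = -0.381300 m³/min, so V(t) = 7.888 − 0.381300 t and V(5.495) = 5.79276 m³.
Species balance (pure solvent in): dm/dt = −Q_out · m/V(t).
Separate: dm/m = −Q_out dt/V(t) ⇒ ln(m/m₀) = −(Q_out/(Q_in−Q_out)) ln(V/V₀).
m = m₀ (V₀/V)^(Q_out/(Q_in−Q_out)) = 41.47 × (7.888/5.79276)^(-2.01652) = 22.2513 mol.
C = m/V = 22.2513/5.79276 = 3.84123 mol/m³.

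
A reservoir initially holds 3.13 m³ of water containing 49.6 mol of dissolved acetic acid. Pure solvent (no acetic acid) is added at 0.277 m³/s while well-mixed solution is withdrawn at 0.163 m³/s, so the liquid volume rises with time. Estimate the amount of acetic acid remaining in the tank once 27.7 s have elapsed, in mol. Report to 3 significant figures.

18.3 mol

Let m(t) be the amount of acetic acid. Volume: V(t) = V₀ + (Q_in − Q_out) t = 3.13 + 0.11400 t; V(27.7) = 6.2878 m³.
No acetic acid enters, so dm/dt = −Q_out · (m/V).
Separate: dm/m = −Q_out dt/V(t) ⇒ ln(m/m₀) = −(Q_out/(Q_in−Q_out)) ln(V/V₀).
m = m₀ (V₀/V)^(Q_out/(Q_in−Q_out)) = 49.6 × (3.13/6.2878)^(1.4298) = 18.294 mol.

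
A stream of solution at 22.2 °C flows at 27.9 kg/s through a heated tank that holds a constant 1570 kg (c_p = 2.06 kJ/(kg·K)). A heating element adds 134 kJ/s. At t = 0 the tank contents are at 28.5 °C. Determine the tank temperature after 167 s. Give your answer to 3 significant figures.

M c_p dT/dt = ṁ c_p (T_in − T) + Q̇.
τ = M/ṁ = 56.272 s; T_ss = T_in + Q̇/(ṁ c_p) = 22.2 + 134/(27.9·2.06) = 24.531 °C.
T approaches T_ss exponentially: T(t) = T_ss + (T₀ − T_ss) e^(−t/τ).
T(167) = 24.531 + (3.9685)·e^(−167/56.272) = 24.531 + (3.9685)·0.051421 = 24.736 °C.

24.7 °C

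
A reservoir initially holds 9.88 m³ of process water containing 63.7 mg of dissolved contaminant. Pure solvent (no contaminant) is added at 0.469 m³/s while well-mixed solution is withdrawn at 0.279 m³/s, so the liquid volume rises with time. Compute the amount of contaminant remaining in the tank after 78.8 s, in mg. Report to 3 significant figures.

16.4 mg

Let m(t) be the amount of contaminant. Volume: V(t) = V₀ + (Q_in − Q_out) t = 9.88 + 0.19000 t; V(78.8) = 24.852 m³.
Species balance (pure solvent in): dm/dt = −Q_out · m/V(t).
Separate: dm/m = −Q_out dt/V(t) ⇒ ln(m/m₀) = −(Q_out/(Q_in−Q_out)) ln(V/V₀).
m = m₀ (V₀/V)^(Q_out/(Q_in−Q_out)) = 63.7 × (9.88/24.852)^(1.4684) = 16.439 mg.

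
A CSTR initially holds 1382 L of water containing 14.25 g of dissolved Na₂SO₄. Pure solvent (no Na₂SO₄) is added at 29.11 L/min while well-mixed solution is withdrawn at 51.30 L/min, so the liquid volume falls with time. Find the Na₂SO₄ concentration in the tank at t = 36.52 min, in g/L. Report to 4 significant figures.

0.003238 g/L

Let m(t) be the amount of Na₂SO₄. Volume: V(t) = V₀ + (Q_in − Q_out) t = 1382 − 22.1900 t; V(36.52) = 571.621 L.
No Na₂SO₄ enters, so dm/dt = −Q_out · (m/V).
Separate: dm/m = −Q_out dt/V(t) ⇒ ln(m/m₀) = −(Q_out/(Q_in−Q_out)) ln(V/V₀).
m = m₀ (V₀/V)^(Q_out/(Q_in−Q_out)) = 14.25 × (1382/571.621)^(-2.31185) = 1.85119 g.
C = m/V = 1.85119/571.621 = 0.00323849 g/L.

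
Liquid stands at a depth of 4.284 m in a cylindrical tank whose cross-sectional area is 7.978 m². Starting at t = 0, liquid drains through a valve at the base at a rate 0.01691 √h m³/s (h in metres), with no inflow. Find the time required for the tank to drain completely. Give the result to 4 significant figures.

1953 s

Mass balance (ρ constant): A dh/dt = −0.01691 √h.
This is separable: 2 d(√h)/dt = −0.01691/A, so √h = √h₀ − (0.01691/(2A)) t.
Set h = 0: 2√h₀ = (0.01691/A) t_empty ⇒ t_empty = 2A√h₀/0.01691.
t_empty = 2·7.978·√4.284/0.01691 = 15.9560·2.06978/0.01691 = 1953.01 s.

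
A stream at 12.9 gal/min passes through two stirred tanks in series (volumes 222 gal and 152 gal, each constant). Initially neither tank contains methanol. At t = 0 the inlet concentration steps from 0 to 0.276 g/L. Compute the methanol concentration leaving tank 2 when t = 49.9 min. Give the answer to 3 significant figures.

0.236 g/L

Species balance on tank i: dCᵢ/dt = (Cᵢ₋₁ − Cᵢ)/τᵢ with τᵢ = Vᵢ/Q.
τ₁ = 222/12.9 = 17.209 min; τ₂ = 152/12.9 = 11.783 min.
Solving the cascade with C₁(0)=C₂(0)=0 gives C₂(t) = C_in[1 − (τ₁ e^(−t/τ₁) − τ₂ e^(−t/τ₂))/(τ₁ − τ₂)].
At t = 49.9: e^(−t/τ₁) = 0.055046, e^(−t/τ₂) = 0.014481.
C₂ = 0.276·[1 − (17.209·0.055046 − 11.783·0.014481)/(5.4264)] = 0.276·0.85687 = 0.23650 g/L.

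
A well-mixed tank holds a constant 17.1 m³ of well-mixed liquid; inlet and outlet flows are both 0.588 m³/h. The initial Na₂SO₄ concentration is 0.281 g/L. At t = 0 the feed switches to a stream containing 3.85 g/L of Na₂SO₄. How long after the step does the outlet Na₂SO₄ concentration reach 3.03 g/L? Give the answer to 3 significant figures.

42.8 h

Accumulation = in − out for the solute gives V dC/dt = Q(C_in − C), so τ = V/Q = 29.082 h.
C(t) = C_in + (C₀ − C_in) e^(−t/τ). Set C = 3.03 and solve for t:
e^(−t/τ) = (C − C_in)/(C₀ − C_in) = (3.03 − 3.85)/(0.281 − 3.85) = 0.22976
t = −τ ln(…) = 29.082 × 1.4707 = 42.771 h.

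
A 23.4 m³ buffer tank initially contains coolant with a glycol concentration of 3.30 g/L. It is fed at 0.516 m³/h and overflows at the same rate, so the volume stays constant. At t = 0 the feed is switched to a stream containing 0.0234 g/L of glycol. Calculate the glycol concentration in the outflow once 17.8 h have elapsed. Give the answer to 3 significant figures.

2.24 g/L

Transient balance on the dissolved component: V dC/dt = Q(C_in − C).
Rewrite as dC/dt + C/τ = C_in/τ, τ = V/Q = 45.349 h.
Solution: C(t) = C_in + (C₀ − C_in) e^(−t/τ).
C(17.8) = 0.0234 + (3.30 − 0.0234)·e^(−17.8/45.349) = 0.0234 + (3.2766)·0.67536 = 2.2363 g/L.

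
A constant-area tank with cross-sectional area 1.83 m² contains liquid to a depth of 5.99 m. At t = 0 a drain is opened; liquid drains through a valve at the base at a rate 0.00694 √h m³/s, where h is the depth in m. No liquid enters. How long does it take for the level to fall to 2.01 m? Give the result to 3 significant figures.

543 s

With no inflow, A dh/dt = −0.00694 √h.
∫ h^(−1/2) dh = −(0.00694/A) ∫ dt, giving 2√h = 2√h₀ − (0.00694/A) t.
t = 2A(√h₀ − √h)/0.00694 = 2·1.83·(√5.99 − √2.01)/0.00694
  = 3.6600 × (2.4474 − 1.4177) / 0.00694 = 543.04 s.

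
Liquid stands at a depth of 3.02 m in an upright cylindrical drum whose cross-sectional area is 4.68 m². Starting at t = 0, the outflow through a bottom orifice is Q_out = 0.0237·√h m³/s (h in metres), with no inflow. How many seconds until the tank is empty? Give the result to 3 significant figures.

686 s

Volume balance on the tank: A dh/dt = −0.0237 √h.
Separate and integrate: 2(√h − √h₀) = −(0.0237/A) t.
Set h = 0: 2√h₀ = (0.0237/A) t_empty ⇒ t_empty = 2A√h₀/0.0237.
t_empty = 2·4.68·√3.02/0.0237 = 9.3600·1.7378/0.0237 = 686.33 s.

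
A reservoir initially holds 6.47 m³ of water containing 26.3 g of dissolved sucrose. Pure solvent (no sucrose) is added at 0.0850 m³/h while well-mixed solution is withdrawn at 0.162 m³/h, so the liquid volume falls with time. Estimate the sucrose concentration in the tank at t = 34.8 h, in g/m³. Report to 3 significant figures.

2.25 g/m³

Total volume: dV/dt = Q_in − Q_out = -0.077000 m³/h, so V(t) = 6.47 − 0.077000 t and V(34.8) = 3.7904 m³.
Solute balance: dm/dt = 0 − Q_out C = −Q_out m/V(t).
Separate: dm/m = −Q_out dt/V(t) ⇒ ln(m/m₀) = −(Q_out/(Q_in−Q_out)) ln(V/V₀).
m = m₀ (V₀/V)^(Q_out/(Q_in−Q_out)) = 26.3 × (6.47/3.7904)^(-2.1039) = 8.5387 g.
C = m/V = 8.5387/3.7904 = 2.2527 g/m³.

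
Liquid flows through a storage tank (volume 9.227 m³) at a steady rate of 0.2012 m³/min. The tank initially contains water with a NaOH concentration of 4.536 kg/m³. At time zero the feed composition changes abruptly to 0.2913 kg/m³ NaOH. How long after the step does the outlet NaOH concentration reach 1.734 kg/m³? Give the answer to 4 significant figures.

Species balance: V dC/dt = Q(C_in − C) ⇒ τ = V/Q = 45.8598 min.
C(t) = C_in + (C₀ − C_in) e^(−t/τ). Set C = 1.734 and solve for t:
e^(−t/τ) = (C − C_in)/(C₀ − C_in) = (1.734 − 0.2913)/(4.536 − 0.2913) = 0.339883
t = −τ ln(…) = 45.8598 × 1.07915 = 49.4899 min.

49.49 min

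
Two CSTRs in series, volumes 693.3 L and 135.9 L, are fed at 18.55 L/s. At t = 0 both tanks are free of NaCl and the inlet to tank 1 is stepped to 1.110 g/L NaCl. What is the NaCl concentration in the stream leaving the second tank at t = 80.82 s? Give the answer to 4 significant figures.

Each tank obeys Vᵢ dCᵢ/dt = Q(Cᵢ₋₁ − Cᵢ), so τᵢ = Vᵢ/Q.
τ₁ = 693.3/18.55 = 37.3747 s; τ₂ = 135.9/18.55 = 7.32615 s.
Tank 1: C₁ = C_in(1 − e^(−t/τ₁)). Tank 2 (τ₁ ≠ τ₂): C₂ = C_in[1 − (τ₁ e^(−t/τ₁) − τ₂ e^(−t/τ₂))/(τ₁ − τ₂)].
At t = 80.82: e^(−t/τ₁) = 0.115046, e^(−t/τ₂) = 1.61802e-05.
C₂ = 1.110·[1 − (37.3747·0.115046 − 7.32615·1.61802e-05)/(30.0485)] = 1.110·0.856909 = 0.951169 g/L.

0.9512 g/L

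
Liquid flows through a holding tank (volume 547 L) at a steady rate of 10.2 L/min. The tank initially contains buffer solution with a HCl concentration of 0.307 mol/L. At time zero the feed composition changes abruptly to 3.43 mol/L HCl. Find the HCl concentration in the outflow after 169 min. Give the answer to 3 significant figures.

3.30 mol/L

Species balance on the tank: V dC/dt = Q(C_in − C).
Rewrite as dC/dt + C/τ = C_in/τ, τ = V/Q = 53.627 min.
Solution: C(t) = C_in + (C₀ − C_in) e^(−t/τ).
C(169) = 3.43 + (0.307 − 3.43)·e^(−169/53.627) = 3.43 + (-3.1230)·0.042793 = 3.2964 mol/L.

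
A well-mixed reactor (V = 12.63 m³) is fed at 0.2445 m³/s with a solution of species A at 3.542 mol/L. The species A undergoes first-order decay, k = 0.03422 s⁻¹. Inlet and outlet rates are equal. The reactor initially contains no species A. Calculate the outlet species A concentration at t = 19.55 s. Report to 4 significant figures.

0.8308 mol/L

Species balance: V dC/dt = Q C_in − Q C − k V C.
This is linear with rate a = Q/V + k = 0.0535787 s⁻¹.
C_ss = Q C_in/(Q + kV) = 1.27977 mol/L; C(t) = C_ss + (C₀ − C_ss) e^(−a t).
C(19.55) = 1.27977 + (-1.27977)·e^(−0.0535787·19.55) = 1.27977 + (-1.27977)·0.350827 = 0.830793 mol/L.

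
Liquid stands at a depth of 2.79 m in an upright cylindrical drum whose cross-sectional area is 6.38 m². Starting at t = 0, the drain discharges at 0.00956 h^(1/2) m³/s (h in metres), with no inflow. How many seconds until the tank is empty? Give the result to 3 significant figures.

2230 s

With no inflow, A dh/dt = −0.00956 √h.
Separate and integrate: 2(√h − √h₀) = −(0.00956/A) t.
Set h = 0: 2√h₀ = (0.00956/A) t_empty ⇒ t_empty = 2A√h₀/0.00956.
t_empty = 2·6.38·√2.79/0.00956 = 12.760·1.6703/0.00956 = 2229.4 s.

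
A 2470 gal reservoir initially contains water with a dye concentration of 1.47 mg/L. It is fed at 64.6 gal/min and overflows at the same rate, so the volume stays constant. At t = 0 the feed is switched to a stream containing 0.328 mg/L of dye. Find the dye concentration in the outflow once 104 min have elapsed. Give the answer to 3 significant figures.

0.403 mg/L

Accumulation = in − out for the solute gives V dC/dt = Q(C_in − C).
Time constant τ = V/Q = 2470/64.6 = 38.235 min.
C approaches C_in exponentially: C(t) = C_in + (C₀ − C_in) e^(−t/τ).
C(104) = 0.328 + (1.47 − 0.328)·e^(−104/38.235) = 0.328 + (1.1420)·0.065875 = 0.40323 mg/L.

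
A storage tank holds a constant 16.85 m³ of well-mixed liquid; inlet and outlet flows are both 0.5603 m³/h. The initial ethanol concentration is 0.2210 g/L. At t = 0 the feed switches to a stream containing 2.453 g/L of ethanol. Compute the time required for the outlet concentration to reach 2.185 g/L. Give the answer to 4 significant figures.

63.75 h

Species balance: V dC/dt = Q(C_in − C) ⇒ τ = V/Q = 30.0732 h.
C(t) = C_in + (C₀ − C_in) e^(−t/τ). Set C = 2.185 and solve for t:
e^(−t/τ) = (C − C_in)/(C₀ − C_in) = (2.185 − 2.453)/(0.2210 − 2.453) = 0.120072
t = −τ ln(…) = 30.0732 × 2.11967 = 63.7451 h.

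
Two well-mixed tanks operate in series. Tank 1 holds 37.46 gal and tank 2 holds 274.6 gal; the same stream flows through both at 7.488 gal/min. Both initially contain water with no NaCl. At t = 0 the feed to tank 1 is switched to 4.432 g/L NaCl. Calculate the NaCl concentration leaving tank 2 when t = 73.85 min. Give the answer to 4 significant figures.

3.747 g/L

Each tank obeys Vᵢ dCᵢ/dt = Q(Cᵢ₋₁ − Cᵢ), so τᵢ = Vᵢ/Q.
τ₁ = 37.46/7.488 = 5.00267 min; τ₂ = 274.6/7.488 = 36.6720 min.
Tank 1: C₁ = C_in(1 − e^(−t/τ₁)). Tank 2 (τ₁ ≠ τ₂): C₂ = C_in[1 − (τ₁ e^(−t/τ₁) − τ₂ e^(−t/τ₂))/(τ₁ − τ₂)].
At t = 73.85: e^(−t/τ₁) = 3.88057e-07, e^(−t/τ₂) = 0.133481.
C₂ = 4.432·[1 − (5.00267·3.88057e-07 − 36.6720·0.133481)/(-31.6693)] = 4.432·0.845434 = 3.74696 g/L.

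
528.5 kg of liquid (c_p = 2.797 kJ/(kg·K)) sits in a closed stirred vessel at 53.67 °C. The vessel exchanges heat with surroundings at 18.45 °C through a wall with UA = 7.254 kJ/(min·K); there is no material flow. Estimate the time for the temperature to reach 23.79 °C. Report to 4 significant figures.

384.4 min

M c_p dT/dt = −UA(T − T_amb).
τ = M c_p/UA = 203.779 min; T_ss = T_amb = 18.4500 °C.
T(t) = T_ss + (T₀ − T_ss)e^(−t/τ); set T = 23.79:
t = −τ ln[(T − T_ss)/(T₀ − T_ss)] = −203.779 · ln(0.151618) = 384.407 min.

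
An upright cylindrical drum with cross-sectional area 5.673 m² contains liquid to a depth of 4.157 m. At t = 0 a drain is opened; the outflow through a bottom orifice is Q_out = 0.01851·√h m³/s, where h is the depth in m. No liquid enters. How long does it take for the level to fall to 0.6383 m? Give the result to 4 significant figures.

760.0 s

Volume balance on the tank: A dh/dt = −0.01851 √h.
Separate and integrate: 2(√h − √h₀) = −(0.01851/A) t.
t = 2A(√h₀ − √h)/0.01851 = 2·5.673·(√4.157 − √0.6383)/0.01851
  = 11.3460 × (2.03887 − 0.798937) / 0.01851 = 760.038 s.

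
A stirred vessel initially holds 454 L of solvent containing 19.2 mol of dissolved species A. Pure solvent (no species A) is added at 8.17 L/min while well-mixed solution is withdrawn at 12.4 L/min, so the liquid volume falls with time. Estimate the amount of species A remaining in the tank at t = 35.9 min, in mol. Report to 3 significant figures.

Let m(t) be the amount of species A. Volume: V(t) = V₀ + (Q_in − Q_out) t = 454 − 4.2300 t; V(35.9) = 302.14 L.
Solute balance: dm/dt = 0 − Q_out C = −Q_out m/V(t).
Separate: dm/m = −Q_out dt/V(t) ⇒ ln(m/m₀) = −(Q_out/(Q_in−Q_out)) ln(V/V₀).
m = m₀ (V₀/V)^(Q_out/(Q_in−Q_out)) = 19.2 × (454/302.14)^(-2.9314) = 5.8196 mol.

5.82 mol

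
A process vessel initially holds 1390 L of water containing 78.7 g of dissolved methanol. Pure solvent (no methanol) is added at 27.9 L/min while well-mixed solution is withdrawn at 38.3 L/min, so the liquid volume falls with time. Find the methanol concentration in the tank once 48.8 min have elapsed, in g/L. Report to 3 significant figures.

Let m(t) be the amount of methanol. Volume: V(t) = V₀ + (Q_in − Q_out) t = 1390 − 10.400 t; V(48.8) = 882.48 L.
No methanol enters, so dm/dt = −Q_out · (m/V).
dm/m = −Q_out dt/(V₀ − 10.400 t); integrating gives ln(m/m₀) = −(Q_out/(Q_in−Q_out)) ln(V/V₀).
m = m₀ (V₀/V)^(Q_out/(Q_in−Q_out)) = 78.7 × (1390/882.48)^(-3.6827) = 14.769 g.
C = m/V = 14.769/882.48 = 0.016735 g/L.

0.0167 g/L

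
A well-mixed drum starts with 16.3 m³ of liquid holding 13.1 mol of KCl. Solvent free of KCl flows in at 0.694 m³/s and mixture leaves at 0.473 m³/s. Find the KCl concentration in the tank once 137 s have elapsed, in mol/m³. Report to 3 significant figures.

Let m(t) be the amount of KCl. Volume: V(t) = V₀ + (Q_in − Q_out) t = 16.3 + 0.22100 t; V(137) = 46.577 m³.
Species balance (pure solvent in): dm/dt = −Q_out · m/V(t).
Separate: dm/m = −Q_out dt/V(t) ⇒ ln(m/m₀) = −(Q_out/(Q_in−Q_out)) ln(V/V₀).
m = m₀ (V₀/V)^(Q_out/(Q_in−Q_out)) = 13.1 × (16.3/46.577)^(2.1403) = 1.3847 mol.
C = m/V = 1.3847/46.577 = 0.029728 mol/m³.

0.0297 mol/m³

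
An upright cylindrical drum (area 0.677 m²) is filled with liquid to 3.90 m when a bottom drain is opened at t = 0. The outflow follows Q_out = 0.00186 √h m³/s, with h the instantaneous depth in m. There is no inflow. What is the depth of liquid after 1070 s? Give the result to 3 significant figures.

With no inflow, A dh/dt = −0.00186 √h.
Separate and integrate: 2(√h − √h₀) = −(0.00186/A) t.
√h = √3.90 − 0.00186·1070/(2·0.677) = 1.9748 − 1.4699 = 0.50497.
h = 0.50497² = 0.25500 m.

0.255 m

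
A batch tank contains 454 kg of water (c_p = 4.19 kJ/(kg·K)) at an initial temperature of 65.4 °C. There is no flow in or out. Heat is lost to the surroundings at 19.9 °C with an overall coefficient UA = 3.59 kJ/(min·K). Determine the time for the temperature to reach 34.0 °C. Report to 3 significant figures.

621 min

M c_p dT/dt = −UA(T − T_amb).
τ = M c_p/UA = 529.88 min; T_ss = T_amb = 19.900 °C.
T(t) = T_ss + (T₀ − T_ss)e^(−t/τ); set T = 34.0:
t = −τ ln[(T − T_ss)/(T₀ − T_ss)] = −529.88 · ln(0.30989) = 620.77 min.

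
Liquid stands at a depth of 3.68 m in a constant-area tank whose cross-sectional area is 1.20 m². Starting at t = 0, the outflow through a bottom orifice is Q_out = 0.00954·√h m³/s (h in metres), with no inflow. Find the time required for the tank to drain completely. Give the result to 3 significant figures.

Accumulation of liquid (constant cross-section A): A dh/dt = −0.00954 √h.
∫ h^(−1/2) dh = −(0.00954/A) ∫ dt, giving 2√h = 2√h₀ − (0.00954/A) t.
Set h = 0: 2√h₀ = (0.00954/A) t_empty ⇒ t_empty = 2A√h₀/0.00954.
t_empty = 2·1.20·√3.68/0.00954 = 2.4000·1.9183/0.00954 = 482.60 s.

483 s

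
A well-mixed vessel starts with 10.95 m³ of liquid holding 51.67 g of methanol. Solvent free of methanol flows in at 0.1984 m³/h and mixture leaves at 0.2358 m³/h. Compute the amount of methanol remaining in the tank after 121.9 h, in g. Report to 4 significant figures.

Total volume: dV/dt = Q_in − Q_out = -0.0374000 m³/h, so V(t) = 10.95 − 0.0374000 t and V(121.9) = 6.39094 m³.
Solute balance: dm/dt = 0 − Q_out C = −Q_out m/V(t).
dm/m = −Q_out dt/(V₀ − 0.0374000 t); integrating gives ln(m/m₀) = −(Q_out/(Q_in−Q_out)) ln(V/V₀).
m = m₀ (V₀/V)^(Q_out/(Q_in−Q_out)) = 51.67 × (10.95/6.39094)^(-6.30481) = 1.73325 g.

1.733 g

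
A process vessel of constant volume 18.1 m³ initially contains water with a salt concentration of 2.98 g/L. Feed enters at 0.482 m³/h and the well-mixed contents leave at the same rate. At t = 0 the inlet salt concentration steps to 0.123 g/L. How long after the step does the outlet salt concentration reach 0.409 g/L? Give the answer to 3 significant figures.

Transient balance on the dissolved component: V dC/dt = Q(C_in − C), so τ = V/Q = 37.552 h.
C(t) = C_in + (C₀ − C_in) e^(−t/τ). Set C = 0.409 and solve for t:
e^(−t/τ) = (C − C_in)/(C₀ − C_in) = (0.409 − 0.123)/(2.98 − 0.123) = 0.10011
t = −τ ln(…) = 37.552 × 2.3015 = 86.427 h.

86.4 h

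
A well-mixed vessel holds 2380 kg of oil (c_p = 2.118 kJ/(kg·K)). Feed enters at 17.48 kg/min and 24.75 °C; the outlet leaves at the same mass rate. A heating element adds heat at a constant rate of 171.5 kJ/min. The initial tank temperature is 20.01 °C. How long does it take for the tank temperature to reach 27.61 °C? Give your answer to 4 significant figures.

M c_p dT/dt = ṁ c_p (T_in − T) + Q̇.
τ = M/ṁ = 136.156 min; T_ss = T_in + Q̇/(ṁ c_p) = 29.3823 °C.
T(t) = T_ss + (T₀ − T_ss) e^(−t/τ). Set T = 27.61:
e^(−t/τ) = (27.61 − 29.3823)/(20.01 − 29.3823) = 0.189100
t = −136.156 · ln(0.189100) = 226.764 min.

226.8 min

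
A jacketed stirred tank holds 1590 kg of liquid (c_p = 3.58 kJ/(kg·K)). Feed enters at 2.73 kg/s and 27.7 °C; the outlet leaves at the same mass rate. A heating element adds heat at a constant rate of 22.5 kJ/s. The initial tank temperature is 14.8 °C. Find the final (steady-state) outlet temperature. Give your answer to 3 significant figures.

30.0 °C

M c_p dT/dt = ṁ c_p (T_in − T) + Q̇.
At steady state dT/dt = 0 ⇒ T_ss = T_in + Q̇/(ṁ c_p) = 27.7 + 22.5/(2.73·3.58) = 30.002 °C.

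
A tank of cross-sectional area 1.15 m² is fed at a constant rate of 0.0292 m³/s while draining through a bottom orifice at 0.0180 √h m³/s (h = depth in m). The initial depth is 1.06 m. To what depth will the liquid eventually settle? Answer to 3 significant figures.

Accumulation of liquid (constant cross-section A): A dh/dt = Q_in − 0.0180 √h. At steady state dh/dt = 0:
Q_in = 0.0180 √h_ss ⇒ √h_ss = 0.0292/0.0180 = 1.6222.
h_ss = 1.6222² = 2.6316 m. (Since h₀ = 1.06 m < h_ss, the level will rise toward this value.)

2.63 m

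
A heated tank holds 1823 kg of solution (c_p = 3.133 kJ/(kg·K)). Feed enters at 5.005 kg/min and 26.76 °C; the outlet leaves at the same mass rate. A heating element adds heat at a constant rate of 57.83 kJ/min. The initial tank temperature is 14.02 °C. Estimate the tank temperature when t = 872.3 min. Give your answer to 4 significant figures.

28.95 °C

Heat balance on the well-mixed liquid: M c_p dT/dt = ṁ c_p (T_in − T) + 57.83.
τ = M/ṁ = 364.236 min; T_ss = T_in + Q̇/(ṁ c_p) = 26.76 + 57.83/(5.005·3.133) = 30.4480 °C.
T approaches T_ss exponentially: T(t) = T_ss + (T₀ − T_ss) e^(−t/τ).
T(872.3) = 30.4480 + (-16.4280)·e^(−872.3/364.236) = 30.4480 + (-16.4280)·0.0911839 = 28.9500 °C.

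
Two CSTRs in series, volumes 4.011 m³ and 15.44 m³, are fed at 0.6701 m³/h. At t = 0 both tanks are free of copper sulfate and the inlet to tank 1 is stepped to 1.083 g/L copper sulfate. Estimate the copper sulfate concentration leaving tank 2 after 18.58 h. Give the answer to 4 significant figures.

Time constants: τᵢ = Vᵢ/Q for each well-mixed tank.
τ₁ = 4.011/0.6701 = 5.98567 h; τ₂ = 15.44/0.6701 = 23.0413 h.
Tank 1: C₁ = C_in(1 − e^(−t/τ₁)). Tank 2 (τ₁ ≠ τ₂): C₂ = C_in[1 − (τ₁ e^(−t/τ₁) − τ₂ e^(−t/τ₂))/(τ₁ − τ₂)].
At t = 18.58: e^(−t/τ₁) = 0.0448659, e^(−t/τ₂) = 0.446473.
C₂ = 1.083·[1 − (5.98567·0.0448659 − 23.0413·0.446473)/(-17.0557)] = 1.083·0.412584 = 0.446828 g/L.

0.4468 g/L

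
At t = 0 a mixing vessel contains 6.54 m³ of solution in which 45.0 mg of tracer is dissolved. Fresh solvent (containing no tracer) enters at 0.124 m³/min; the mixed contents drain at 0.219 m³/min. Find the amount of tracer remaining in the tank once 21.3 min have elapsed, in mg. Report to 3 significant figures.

Total volume: dV/dt = Q_in − Q_out = -0.095000 m³/min, so V(t) = 6.54 − 0.095000 t and V(21.3) = 4.5165 m³.
Species balance (pure solvent in): dm/dt = −Q_out · m/V(t).
Separate: dm/m = −Q_out dt/V(t) ⇒ ln(m/m₀) = −(Q_out/(Q_in−Q_out)) ln(V/V₀).
m = m₀ (V₀/V)^(Q_out/(Q_in−Q_out)) = 45.0 × (6.54/4.5165)^(-2.3053) = 19.168 mg.

19.2 mg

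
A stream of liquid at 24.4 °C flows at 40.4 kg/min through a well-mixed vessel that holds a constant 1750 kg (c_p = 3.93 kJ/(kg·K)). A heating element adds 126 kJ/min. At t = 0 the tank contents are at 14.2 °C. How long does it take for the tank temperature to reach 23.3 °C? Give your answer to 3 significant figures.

M c_p dT/dt = ṁ c_p (T_in − T) + Q̇.
τ = M/ṁ = 43.317 min; T_ss = T_in + Q̇/(ṁ c_p) = 25.194 °C.
T(t) = T_ss + (T₀ − T_ss) e^(−t/τ). Set T = 23.3:
e^(−t/τ) = (23.3 − 25.194)/(14.2 − 25.194) = 0.17224
t = −43.317 · ln(0.17224) = 76.187 min.

76.2 min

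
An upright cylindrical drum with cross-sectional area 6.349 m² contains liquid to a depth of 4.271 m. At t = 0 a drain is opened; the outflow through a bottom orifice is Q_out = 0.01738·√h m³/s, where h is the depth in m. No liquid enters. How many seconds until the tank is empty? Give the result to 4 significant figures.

With no inflow, A dh/dt = −0.01738 √h.
This is separable: 2 d(√h)/dt = −0.01738/A, so √h = √h₀ − (0.01738/(2A)) t.
Set h = 0: 2√h₀ = (0.01738/A) t_empty ⇒ t_empty = 2A√h₀/0.01738.
t_empty = 2·6.349·√4.271/0.01738 = 12.6980·2.06664/0.01738 = 1509.91 s.

1510 s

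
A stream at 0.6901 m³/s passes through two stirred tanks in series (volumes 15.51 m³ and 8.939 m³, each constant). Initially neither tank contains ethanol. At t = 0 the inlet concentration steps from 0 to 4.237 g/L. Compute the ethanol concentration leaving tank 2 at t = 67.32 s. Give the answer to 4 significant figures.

3.769 g/L

Species balance on tank i: dCᵢ/dt = (Cᵢ₋₁ − Cᵢ)/τᵢ with τᵢ = Vᵢ/Q.
τ₁ = 15.51/0.6901 = 22.4750 s; τ₂ = 8.939/0.6901 = 12.9532 s.
Solving the cascade with C₁(0)=C₂(0)=0 gives C₂(t) = C_in[1 − (τ₁ e^(−t/τ₁) − τ₂ e^(−t/τ₂))/(τ₁ − τ₂)].
At t = 67.32: e^(−t/τ₁) = 0.0500202, e^(−t/τ₂) = 0.00553218.
C₂ = 4.237·[1 − (22.4750·0.0500202 − 12.9532·0.00553218)/(9.52181)] = 4.237·0.889459 = 3.76864 g/L.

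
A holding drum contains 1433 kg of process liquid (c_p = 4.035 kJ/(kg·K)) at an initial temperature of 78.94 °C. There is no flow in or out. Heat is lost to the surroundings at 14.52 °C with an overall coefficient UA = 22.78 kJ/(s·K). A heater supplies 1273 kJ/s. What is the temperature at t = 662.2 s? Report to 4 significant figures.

Unsteady energy balance on the tank contents: M c_p dT/dt = −UA(T − T_amb) + Q̇.
dT/dt = (T_ss − T)/τ with T_ss = T_amb + Q̇/UA = 14.52 + 1273/22.78 = 70.4024 °C, τ = M c_p/UA = 1433·4.035/22.78 = 253.826 s.
T approaches T_ss exponentially: T(t) = T_ss + (T₀ − T_ss) e^(−t/τ).
T(662.2) = 70.4024 + (8.53765)·0.0736174 = 71.0309 °C.

71.03 °C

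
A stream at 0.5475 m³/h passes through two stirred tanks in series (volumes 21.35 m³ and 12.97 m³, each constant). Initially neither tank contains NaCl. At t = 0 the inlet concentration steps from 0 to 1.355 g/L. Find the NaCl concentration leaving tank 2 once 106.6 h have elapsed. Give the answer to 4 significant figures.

Time constants: τᵢ = Vᵢ/Q for each well-mixed tank.
τ₁ = 21.35/0.5475 = 38.9954 h; τ₂ = 12.97/0.5475 = 23.6895 h.
Tank 1: C₁ = C_in(1 − e^(−t/τ₁)). Tank 2 (τ₁ ≠ τ₂): C₂ = C_in[1 − (τ₁ e^(−t/τ₁) − τ₂ e^(−t/τ₂))/(τ₁ − τ₂)].
At t = 106.6: e^(−t/τ₁) = 0.0649815, e^(−t/τ₂) = 0.0111103.
C₂ = 1.355·[1 − (38.9954·0.0649815 − 23.6895·0.0111103)/(15.3059)] = 1.355·0.851640 = 1.15397 g/L.

1.154 g/L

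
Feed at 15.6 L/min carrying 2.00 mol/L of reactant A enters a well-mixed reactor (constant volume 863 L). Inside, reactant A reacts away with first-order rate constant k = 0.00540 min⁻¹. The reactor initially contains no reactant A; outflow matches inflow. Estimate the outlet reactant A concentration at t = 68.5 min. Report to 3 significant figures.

1.23 mol/L

Accumulation = in − out − consumed: V dC/dt = Q C_in − Q C − k V C.
This is linear with rate a = Q/V + k = 0.023476 min⁻¹.
C_ss = Q C_in/(Q + kV) = 1.5400 mol/L; C(t) = C_ss + (C₀ − C_ss) e^(−a t).
C(68.5) = 1.5400 + (-1.5400)·e^(−0.023476·68.5) = 1.5400 + (-1.5400)·0.20026 = 1.2316 mol/L.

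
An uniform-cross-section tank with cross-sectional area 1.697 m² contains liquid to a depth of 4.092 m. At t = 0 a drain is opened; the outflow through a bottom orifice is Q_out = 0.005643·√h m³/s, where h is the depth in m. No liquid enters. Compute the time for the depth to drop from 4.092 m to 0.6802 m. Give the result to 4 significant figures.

720.6 s

Unsteady balance on liquid volume: A dh/dt = −0.005643 √h.
Separate and integrate: 2(√h − √h₀) = −(0.005643/A) t.
t = 2A(√h₀ − √h)/0.005643 = 2·1.697·(√4.092 − √0.6802)/0.005643
  = 3.39400 × (2.02287 − 0.824742) / 0.005643 = 720.617 s.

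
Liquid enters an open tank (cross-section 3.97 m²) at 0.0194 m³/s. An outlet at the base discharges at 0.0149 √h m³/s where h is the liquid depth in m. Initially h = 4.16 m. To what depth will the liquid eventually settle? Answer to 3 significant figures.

Level balance: A dh/dt = 0.0194 − 0.0149 √h. Setting dh/dt = 0:
Q_in = 0.0149 √h_ss ⇒ √h_ss = 0.0194/0.0149 = 1.3020.
h_ss = 1.3020² = 1.6952 m. (Since h₀ = 4.16 m > h_ss, the level will fall toward this value.)

1.70 m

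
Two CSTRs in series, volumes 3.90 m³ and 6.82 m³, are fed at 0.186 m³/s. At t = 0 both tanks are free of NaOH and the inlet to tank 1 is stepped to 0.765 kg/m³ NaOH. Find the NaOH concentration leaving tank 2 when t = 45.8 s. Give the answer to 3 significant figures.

0.368 kg/m³

Each tank obeys Vᵢ dCᵢ/dt = Q(Cᵢ₋₁ − Cᵢ), so τᵢ = Vᵢ/Q.
τ₁ = 3.90/0.186 = 20.968 s; τ₂ = 6.82/0.186 = 36.667 s.
Solving the cascade with C₁(0)=C₂(0)=0 gives C₂(t) = C_in[1 − (τ₁ e^(−t/τ₁) − τ₂ e^(−t/τ₂))/(τ₁ − τ₂)].
At t = 45.8: e^(−t/τ₁) = 0.11256, e^(−t/τ₂) = 0.28677.
C₂ = 0.765·[1 − (20.968·0.11256 − 36.667·0.28677)/(-15.699)] = 0.765·0.48056 = 0.36763 kg/m³.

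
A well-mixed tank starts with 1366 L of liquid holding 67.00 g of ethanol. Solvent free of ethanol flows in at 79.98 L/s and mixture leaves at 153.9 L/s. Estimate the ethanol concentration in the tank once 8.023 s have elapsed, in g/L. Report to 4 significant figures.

0.02649 g/L

Total volume: dV/dt = Q_in − Q_out = -73.9200 L/s, so V(t) = 1366 − 73.9200 t and V(8.023) = 772.940 L.
No ethanol enters, so dm/dt = −Q_out · (m/V).
Separate: dm/m = −Q_out dt/V(t) ⇒ ln(m/m₀) = −(Q_out/(Q_in−Q_out)) ln(V/V₀).
m = m₀ (V₀/V)^(Q_out/(Q_in−Q_out)) = 67.00 × (1366/772.940)^(-2.08198) = 20.4734 g.
C = m/V = 20.4734/772.940 = 0.0264877 g/L.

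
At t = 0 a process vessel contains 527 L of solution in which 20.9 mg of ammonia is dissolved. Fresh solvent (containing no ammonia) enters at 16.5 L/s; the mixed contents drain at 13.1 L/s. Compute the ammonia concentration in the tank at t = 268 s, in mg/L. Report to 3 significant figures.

Let m(t) be the amount of ammonia. Volume: V(t) = V₀ + (Q_in − Q_out) t = 527 + 3.4000 t; V(268) = 1438.2 L.
Solute balance: dm/dt = 0 − Q_out C = −Q_out m/V(t).
dm/m = −Q_out dt/(V₀ + 3.4000 t); integrating gives ln(m/m₀) = −(Q_out/(Q_in−Q_out)) ln(V/V₀).
m = m₀ (V₀/V)^(Q_out/(Q_in−Q_out)) = 20.9 × (527/1438.2)^(3.8529) = 0.43675 mg.
C = m/V = 0.43675/1438.2 = 0.00030368 mg/L.

0.000304 mg/L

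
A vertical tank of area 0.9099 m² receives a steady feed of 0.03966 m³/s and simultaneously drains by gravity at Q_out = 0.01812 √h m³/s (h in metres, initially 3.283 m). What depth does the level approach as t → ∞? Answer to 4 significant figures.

4.791 m

A dh/dt = Q_in − 0.01812 √h. Steady state requires inflow = outflow:
Q_in = 0.01812 √h_ss ⇒ √h_ss = 0.03966/0.01812 = 2.18874.
h_ss = 2.18874² = 4.79059 m. (Since h₀ = 3.283 m < h_ss, the level will rise toward this value.)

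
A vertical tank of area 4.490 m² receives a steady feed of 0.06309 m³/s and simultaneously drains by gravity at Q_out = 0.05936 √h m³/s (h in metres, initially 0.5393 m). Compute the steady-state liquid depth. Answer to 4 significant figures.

1.130 m

Accumulation of liquid (constant cross-section A): A dh/dt = Q_in − 0.05936 √h. At steady state dh/dt = 0:
Q_in = 0.05936 √h_ss ⇒ √h_ss = 0.06309/0.05936 = 1.06284.
h_ss = 1.06284² = 1.12962 m. (Since h₀ = 0.5393 m < h_ss, the level will rise toward this value.)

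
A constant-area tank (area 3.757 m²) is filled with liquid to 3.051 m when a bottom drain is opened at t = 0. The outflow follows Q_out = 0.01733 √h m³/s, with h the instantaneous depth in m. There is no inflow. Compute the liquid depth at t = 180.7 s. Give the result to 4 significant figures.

With no inflow, A dh/dt = −0.01733 √h.
∫ h^(−1/2) dh = −(0.01733/A) ∫ dt, giving 2√h = 2√h₀ − (0.01733/A) t.
√h = √3.051 − 0.01733·180.7/(2·3.757) = 1.74671 − 0.416760 = 1.32995.
h = 1.32995² = 1.76877 m.

1.769 m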